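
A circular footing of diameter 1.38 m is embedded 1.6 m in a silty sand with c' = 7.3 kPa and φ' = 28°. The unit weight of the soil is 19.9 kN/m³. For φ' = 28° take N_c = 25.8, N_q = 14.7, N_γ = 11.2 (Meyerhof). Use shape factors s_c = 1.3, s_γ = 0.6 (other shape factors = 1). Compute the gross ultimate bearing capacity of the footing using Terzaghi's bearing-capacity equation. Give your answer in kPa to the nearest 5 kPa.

q_ult ≈ 805 kPa

Overburden at base level: q = 19.9 × 1.6 = 31.84 kPa.
Cohesion term c·N_c·s_c = 7.3 × 25.8 × 1.3 = 244.84 kPa; surcharge term q·N_q = 31.84 × 14.7 = 468.05 kPa; self-weight term 0.5·γ·B·N_γ·s_γ = 0.5 × 19.9 × 1.38 × 11.2 × 0.6 = 92.272 kPa.
q_ult = 244.84 + 468.05 + 92.272 = 805.16 kPa.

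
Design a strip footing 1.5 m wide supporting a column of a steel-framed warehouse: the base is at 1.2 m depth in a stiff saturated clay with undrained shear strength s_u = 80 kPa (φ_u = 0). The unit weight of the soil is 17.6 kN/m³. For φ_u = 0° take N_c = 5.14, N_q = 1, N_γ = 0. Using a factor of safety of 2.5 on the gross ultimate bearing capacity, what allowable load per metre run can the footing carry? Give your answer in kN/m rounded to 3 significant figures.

≈ 259 kN/m

q = γ·D_f = 17.6 × 1.2 = 21.12 kPa.
c·N_c = 80 × 5.14 = 411.2 kPa
q·N_q = 21.12 × 1 = 21.12 kPa
q_ult = 411.2 + 21.12 = 432.32 kPa.
Gross allowable pressure q_all = 432.32 / 2.5 = 172.93 kPa.
Allowable wall load = q_all × B = 172.93 × 1.5 = 259.39 kN per metre run.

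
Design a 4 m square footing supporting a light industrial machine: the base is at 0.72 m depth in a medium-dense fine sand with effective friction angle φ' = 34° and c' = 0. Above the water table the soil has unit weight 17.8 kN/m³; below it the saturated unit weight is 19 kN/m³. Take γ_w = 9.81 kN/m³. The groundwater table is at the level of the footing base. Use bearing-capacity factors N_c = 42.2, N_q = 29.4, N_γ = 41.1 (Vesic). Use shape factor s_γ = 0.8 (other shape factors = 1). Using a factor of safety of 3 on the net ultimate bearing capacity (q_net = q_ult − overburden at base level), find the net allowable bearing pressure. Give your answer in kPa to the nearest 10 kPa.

Effective surcharge at the founding depth q = γ·D_f = 17.8 × 0.72 = 12.816 kPa.
The water table coincides with the base, so in the self-weight term γ → γ' = 9.19 kN/m³.
q_ult = q·N_q + 0.5·γ·B·N_γ·s_γ
     = 12.816 × 29.4 + 0.5 × 9.19 × 4 × 41.1 × 0.8
     = 376.79 + 604.33 = 981.12 kPa.
q_net = 981.12 − 12.816 = 968.31 kPa.
q_all(net) = 968.31 / 3 = 322.77 kPa.

q_all(net) ≈ 320 kPa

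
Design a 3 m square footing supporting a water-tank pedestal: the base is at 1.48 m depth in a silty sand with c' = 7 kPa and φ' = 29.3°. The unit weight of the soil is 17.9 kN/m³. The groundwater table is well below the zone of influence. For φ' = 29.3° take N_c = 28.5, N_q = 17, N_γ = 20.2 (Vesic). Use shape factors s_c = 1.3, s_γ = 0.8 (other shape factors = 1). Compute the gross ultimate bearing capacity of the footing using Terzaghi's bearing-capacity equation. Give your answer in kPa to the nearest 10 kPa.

q = γ·D_f = 17.9 × 1.48 = 26.492 kPa.
c·N_c·s_c = 7 × 28.5 × 1.3 = 259.35 kPa
q·N_q = 26.492 × 17 = 450.36 kPa
0.5·γ·B·N_γ·s_γ = 0.5 × 17.9 × 3 × 20.2 × 0.8 = 433.9 kPa
q_ult = 259.35 + 450.36 + 433.9 = 1143.6 kPa.

q_ult ≈ 1140 kPa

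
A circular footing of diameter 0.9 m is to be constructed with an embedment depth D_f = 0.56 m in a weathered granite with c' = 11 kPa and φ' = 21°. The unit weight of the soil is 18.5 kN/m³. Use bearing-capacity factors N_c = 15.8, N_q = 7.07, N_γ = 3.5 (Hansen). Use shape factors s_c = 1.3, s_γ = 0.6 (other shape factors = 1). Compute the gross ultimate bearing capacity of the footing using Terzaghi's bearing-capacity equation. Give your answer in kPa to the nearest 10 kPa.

q_ult ≈ 320 kPa

q = γ·D_f = 18.5 × 0.56 = 10.36 kPa.
c·N_c·s_c = 11 × 15.8 × 1.3 = 225.94 kPa
q·N_q = 10.36 × 7.07 = 73.245 kPa
0.5·γ·B·N_γ·s_γ = 0.5 × 18.5 × 0.9 × 3.5 × 0.6 = 17.483 kPa
q_ult = 225.94 + 73.245 + 17.483 = 316.67 kPa.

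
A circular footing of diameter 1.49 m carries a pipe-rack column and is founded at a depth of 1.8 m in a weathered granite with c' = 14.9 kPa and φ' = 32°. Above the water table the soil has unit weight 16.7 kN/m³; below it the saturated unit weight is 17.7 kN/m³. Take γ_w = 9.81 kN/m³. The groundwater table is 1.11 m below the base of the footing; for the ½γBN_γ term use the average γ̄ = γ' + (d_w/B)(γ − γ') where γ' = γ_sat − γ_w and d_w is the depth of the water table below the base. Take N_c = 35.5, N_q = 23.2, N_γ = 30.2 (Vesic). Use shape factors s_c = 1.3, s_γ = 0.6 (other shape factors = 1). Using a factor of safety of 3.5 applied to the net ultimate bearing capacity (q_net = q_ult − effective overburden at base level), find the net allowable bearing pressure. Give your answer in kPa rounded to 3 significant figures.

q_all(net) ≈ 443 kPa

Overburden at base level: q = 16.7 × 1.8 = 30.06 kPa.
The water table is 1.11 m below the base (< B = 1.49 m), so the ½γBN_γ term uses γ̄ = γ' + (d_w/B)(γ − γ') = 7.89 + (1.11/1.49)(16.7 − 7.89) = 14.453 kN/m³.
Cohesion term c·N_c·s_c = 14.9 × 35.5 × 1.3 = 687.64 kPa; surcharge term q·N_q = 30.06 × 23.2 = 697.39 kPa; self-weight term 0.5·γ·B·N_γ·s_γ = 0.5 × 14.453 × 1.49 × 30.2 × 0.6 = 195.11 kPa.
q_ult = 687.64 + 697.39 + 195.11 = 1580.1 kPa.
Net ultimate: q_net = 1580.1 − 30.06 = 1550.1 kPa.
q_all(net) = 1550.1 / 3.5 = 442.88 kPa.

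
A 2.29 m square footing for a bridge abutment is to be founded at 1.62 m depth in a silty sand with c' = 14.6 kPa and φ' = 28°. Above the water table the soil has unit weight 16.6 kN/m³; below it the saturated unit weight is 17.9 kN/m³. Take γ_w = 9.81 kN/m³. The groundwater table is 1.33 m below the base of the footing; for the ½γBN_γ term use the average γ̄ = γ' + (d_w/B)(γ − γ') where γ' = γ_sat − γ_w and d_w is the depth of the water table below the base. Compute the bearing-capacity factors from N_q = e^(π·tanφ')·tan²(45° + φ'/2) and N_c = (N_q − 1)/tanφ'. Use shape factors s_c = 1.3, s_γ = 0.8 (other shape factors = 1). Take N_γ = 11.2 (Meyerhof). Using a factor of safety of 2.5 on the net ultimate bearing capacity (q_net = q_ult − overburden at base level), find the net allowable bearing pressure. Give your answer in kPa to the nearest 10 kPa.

q_all(net) ≈ 400 kPa

N_q = e^(π·tan28°)·tan²(59°) = 14.72; N_c = (N_q − 1)/tanφ' = 25.8.
q = γ·D_f = 16.6 × 1.62 = 26.892 kPa.
γ' = 8.09 kN/m³; averaging over the depth B below the base, γ̄ = γ' + (d_w/B)(γ − γ') = 13.032 kN/m³.
c·N_c·s_c = 14.6 × 25.803 × 1.3 = 489.75 kPa
q·N_q = 26.892 × 14.72 = 395.85 kPa
0.5·γ·B·N_γ·s_γ = 0.5 × 13.032 × 2.29 × 11.2 × 0.8 = 133.7 kPa
q_ult = 489.75 + 395.85 + 133.7 = 1019.3 kPa.
q_net = 1019.3 − 26.892 = 992.41 kPa.
q_all(net) = 992.41 / 2.5 = 396.96 kPa.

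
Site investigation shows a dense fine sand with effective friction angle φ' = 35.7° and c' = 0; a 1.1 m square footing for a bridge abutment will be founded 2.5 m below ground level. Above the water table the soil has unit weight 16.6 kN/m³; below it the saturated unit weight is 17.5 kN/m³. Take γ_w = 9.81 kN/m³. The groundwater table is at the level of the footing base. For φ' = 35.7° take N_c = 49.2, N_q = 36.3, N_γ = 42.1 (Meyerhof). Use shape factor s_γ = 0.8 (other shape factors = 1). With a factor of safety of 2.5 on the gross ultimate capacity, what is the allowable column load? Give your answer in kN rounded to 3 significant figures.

Effective surcharge at the founding depth q = γ·D_f = 16.6 × 2.5 = 41.5 kPa.
The water table coincides with the base, so in the self-weight term γ → γ' = 7.69 kN/m³.
q_ult = q·N_q + 0.5·γ·B·N_γ·s_γ
     = 41.5 × 36.3 + 0.5 × 7.69 × 1.1 × 42.1 × 0.8
     = 1506.4 + 142.45 = 1648.9 kPa.
Gross allowable pressure q_all = 1648.9 / 2.5 = 659.56 kPa.
Footing area = 1.21 m², so allowable column load = 659.56 × 1.21 = 798.07 kN.

P_all ≈ 798 kN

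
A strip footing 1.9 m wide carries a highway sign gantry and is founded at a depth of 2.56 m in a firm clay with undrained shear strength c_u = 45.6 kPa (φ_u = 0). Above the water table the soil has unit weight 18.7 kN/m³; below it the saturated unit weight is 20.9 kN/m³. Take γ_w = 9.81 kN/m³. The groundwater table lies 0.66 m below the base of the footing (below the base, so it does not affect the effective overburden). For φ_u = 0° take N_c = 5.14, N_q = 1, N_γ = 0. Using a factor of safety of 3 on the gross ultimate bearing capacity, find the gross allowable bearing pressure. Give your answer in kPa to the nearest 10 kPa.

Overburden at base level: q = 18.7 × 2.56 = 47.872 kPa.
Cohesion term c·N_c = 45.6 × 5.14 = 234.38 kPa; surcharge term q·N_q = 47.872 × 1 = 47.872 kPa.
q_ult = 234.38 + 47.872 = 282.26 kPa.
q_all = 282.26 / 3 = 94.085 kPa.

q_all ≈ 90 kPa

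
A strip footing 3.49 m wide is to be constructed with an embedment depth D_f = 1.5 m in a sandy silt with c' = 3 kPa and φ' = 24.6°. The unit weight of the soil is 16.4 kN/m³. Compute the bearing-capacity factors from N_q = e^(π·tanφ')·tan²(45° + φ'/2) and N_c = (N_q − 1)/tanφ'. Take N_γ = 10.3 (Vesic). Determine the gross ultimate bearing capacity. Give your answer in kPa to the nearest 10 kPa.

q_ult ≈ 610 kPa

tan24.6° = 0.4578, so N_q = e^(π×0.4578)·tan²(57.3°) = 4.214 × 2.426 = 10.22.
N_c = (10.22 − 1)/tan24.6° = 20.15.
q = γ·D_f = 16.4 × 1.5 = 24.6 kPa.
c·N_c = 3 × 20.146 = 60.439 kPa
q·N_q = 24.6 × 10.224 = 251.5 kPa
0.5·γ·B·N_γ = 0.5 × 16.4 × 3.49 × 10.3 = 294.77 kPa
q_ult = 60.439 + 251.5 + 294.77 = 606.71 kPa.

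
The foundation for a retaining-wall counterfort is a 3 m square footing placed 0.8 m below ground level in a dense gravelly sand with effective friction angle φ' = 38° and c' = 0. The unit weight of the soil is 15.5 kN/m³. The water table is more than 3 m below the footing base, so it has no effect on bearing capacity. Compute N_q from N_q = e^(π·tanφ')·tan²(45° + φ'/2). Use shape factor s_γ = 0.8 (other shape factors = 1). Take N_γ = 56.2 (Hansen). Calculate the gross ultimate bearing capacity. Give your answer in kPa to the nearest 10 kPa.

tan38° = 0.7813, so N_q = e^(π×0.7813)·tan²(64°) = 11.64 × 4.204 = 48.93.
Effective surcharge at the founding depth q = γ·D_f = 15.5 × 0.8 = 12.4 kPa.
q_ult = q·N_q + 0.5·γ·B·N_γ·s_γ
     = 12.4 × 48.933 + 0.5 × 15.5 × 3 × 56.2 × 0.8
     = 606.77 + 1045.3 = 1652.1 kPa.

q_ult ≈ 1650 kPa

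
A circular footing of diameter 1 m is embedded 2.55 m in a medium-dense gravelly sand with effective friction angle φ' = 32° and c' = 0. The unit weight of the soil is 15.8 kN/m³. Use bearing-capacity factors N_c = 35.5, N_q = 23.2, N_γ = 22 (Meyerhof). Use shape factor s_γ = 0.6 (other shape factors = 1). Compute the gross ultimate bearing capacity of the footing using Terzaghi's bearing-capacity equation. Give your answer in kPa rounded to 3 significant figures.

Overburden at base level: q = 15.8 × 2.55 = 40.29 kPa.
Surcharge term q·N_q = 40.29 × 23.2 = 934.73 kPa; self-weight term 0.5·γ·B·N_γ·s_γ = 0.5 × 15.8 × 1 × 22 × 0.6 = 104.28 kPa.
q_ult = 934.73 + 104.28 = 1039 kPa.

q_ult ≈ 1040 kPa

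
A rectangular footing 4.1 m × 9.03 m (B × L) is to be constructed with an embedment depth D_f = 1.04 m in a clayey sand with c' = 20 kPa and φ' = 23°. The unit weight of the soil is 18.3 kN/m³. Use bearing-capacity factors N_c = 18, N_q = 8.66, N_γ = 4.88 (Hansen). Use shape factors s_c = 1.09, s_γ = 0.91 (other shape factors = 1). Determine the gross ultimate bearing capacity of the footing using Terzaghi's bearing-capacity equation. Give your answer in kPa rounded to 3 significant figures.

q = γ·D_f = 18.3 × 1.04 = 19.032 kPa.
c·N_c·s_c = 20 × 18 × 1.09 = 392.4 kPa
q·N_q = 19.032 × 8.66 = 164.82 kPa
0.5·γ·B·N_γ·s_γ = 0.5 × 18.3 × 4.1 × 4.88 × 0.91 = 166.6 kPa
q_ult = 392.4 + 164.82 + 166.6 = 723.81 kPa.

q_ult ≈ 724 kPa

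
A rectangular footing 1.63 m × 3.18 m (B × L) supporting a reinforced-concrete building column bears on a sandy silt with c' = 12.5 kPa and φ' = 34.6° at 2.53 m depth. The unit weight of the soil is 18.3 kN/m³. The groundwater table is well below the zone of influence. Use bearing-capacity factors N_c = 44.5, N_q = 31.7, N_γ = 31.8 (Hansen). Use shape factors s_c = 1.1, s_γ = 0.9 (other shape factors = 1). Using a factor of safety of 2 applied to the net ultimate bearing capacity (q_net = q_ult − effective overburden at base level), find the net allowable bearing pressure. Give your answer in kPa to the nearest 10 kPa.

Effective surcharge at the founding depth q = γ·D_f = 18.3 × 2.53 = 46.299 kPa.
q_ult = c·N_c·s_c + q·N_q + 0.5·γ·B·N_γ·s_γ
     = 12.5 × 44.5 × 1.1 + 46.299 × 31.7 + 0.5 × 18.3 × 1.63 × 31.8 × 0.9
     = 611.88 + 1467.7 + 426.85 = 2506.4 kPa.
Net ultimate: q_net = 2506.4 − 46.299 = 2460.1 kPa.
q_all(net) = 2460.1 / 2 = 1230.1 kPa.

q_all(net) ≈ 1230 kPa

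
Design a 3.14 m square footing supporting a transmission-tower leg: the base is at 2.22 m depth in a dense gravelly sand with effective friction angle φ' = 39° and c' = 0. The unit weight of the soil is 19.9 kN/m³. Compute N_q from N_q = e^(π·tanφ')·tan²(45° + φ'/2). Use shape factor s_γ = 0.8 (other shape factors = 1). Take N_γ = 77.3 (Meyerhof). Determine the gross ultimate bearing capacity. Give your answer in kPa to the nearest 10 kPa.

tan39° = 0.8098, so N_q = e^(π×0.8098)·tan²(64.5°) = 12.731 × 4.395 = 55.96.
q = γ·D_f = 19.9 × 2.22 = 44.178 kPa.
q·N_q = 44.178 × 55.957 = 2472.1 kPa
0.5·γ·B·N_γ·s_γ = 0.5 × 19.9 × 3.14 × 77.3 × 0.8 = 1932.1 kPa
q_ult = 2472.1 + 1932.1 = 4404.2 kPa.

q_ult ≈ 4400 kPa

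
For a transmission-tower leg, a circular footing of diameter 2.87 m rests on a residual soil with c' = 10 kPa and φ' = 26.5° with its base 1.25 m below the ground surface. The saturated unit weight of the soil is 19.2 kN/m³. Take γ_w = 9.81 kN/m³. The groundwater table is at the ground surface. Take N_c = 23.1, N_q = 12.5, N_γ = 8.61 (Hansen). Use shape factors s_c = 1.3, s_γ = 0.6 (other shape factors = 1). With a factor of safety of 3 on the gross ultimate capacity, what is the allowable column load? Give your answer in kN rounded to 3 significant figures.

P_all ≈ 1110 kN

Water table at ground surface, so effective unit weight γ' = 19.2 − 9.81 = 9.39 kN/m³ is used throughout; overburden q = 9.39 × 1.25 = 11.737 kPa; the same γ' applies in the ½γBN_γ term.
Cohesion term c·N_c·s_c = 10 × 23.1 × 1.3 = 300.3 kPa; surcharge term q·N_q = 11.737 × 12.5 = 146.72 kPa; self-weight term 0.5·γ·B·N_γ·s_γ = 0.5 × 9.39 × 2.87 × 8.61 × 0.6 = 69.61 kPa.
q_ult = 300.3 + 146.72 + 69.61 = 516.63 kPa.
Gross allowable pressure q_all = 516.63 / 3 = 172.21 kPa.
Footing area = 6.4692 m², so allowable column load = 172.21 × 6.4692 = 1114.1 kN.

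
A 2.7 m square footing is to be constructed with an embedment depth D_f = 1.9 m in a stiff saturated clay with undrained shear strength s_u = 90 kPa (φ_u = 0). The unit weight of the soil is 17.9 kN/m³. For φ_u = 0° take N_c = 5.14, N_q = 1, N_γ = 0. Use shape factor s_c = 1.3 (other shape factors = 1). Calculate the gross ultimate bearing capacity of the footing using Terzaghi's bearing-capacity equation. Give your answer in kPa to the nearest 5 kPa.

q_ult ≈ 635 kPa

Effective surcharge at the founding depth q = γ·D_f = 17.9 × 1.9 = 34.01 kPa.
q_ult = c·N_c·s_c + q·N_q
     = 90 × 5.14 × 1.3 + 34.01 × 1
     = 601.38 + 34.01 = 635.39 kPa.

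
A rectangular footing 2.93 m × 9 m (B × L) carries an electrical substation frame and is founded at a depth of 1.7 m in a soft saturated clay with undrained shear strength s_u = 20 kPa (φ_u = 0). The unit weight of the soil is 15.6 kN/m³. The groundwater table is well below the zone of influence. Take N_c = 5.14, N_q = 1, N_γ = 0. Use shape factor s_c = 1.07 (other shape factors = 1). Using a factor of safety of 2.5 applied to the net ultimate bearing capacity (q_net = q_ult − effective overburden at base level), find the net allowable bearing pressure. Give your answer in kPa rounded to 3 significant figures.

q = γ·D_f = 15.6 × 1.7 = 26.52 kPa.
c·N_c·s_c = 20 × 5.14 × 1.07 = 110 kPa
q·N_q = 26.52 × 1 = 26.52 kPa
q_ult = 110 + 26.52 = 136.52 kPa.
Net ultimate: q_net = 136.52 − 26.52 = 110 kPa.
q_all(net) = 110 / 2.5 = 43.998 kPa.

q_all(net) ≈ 44 kPa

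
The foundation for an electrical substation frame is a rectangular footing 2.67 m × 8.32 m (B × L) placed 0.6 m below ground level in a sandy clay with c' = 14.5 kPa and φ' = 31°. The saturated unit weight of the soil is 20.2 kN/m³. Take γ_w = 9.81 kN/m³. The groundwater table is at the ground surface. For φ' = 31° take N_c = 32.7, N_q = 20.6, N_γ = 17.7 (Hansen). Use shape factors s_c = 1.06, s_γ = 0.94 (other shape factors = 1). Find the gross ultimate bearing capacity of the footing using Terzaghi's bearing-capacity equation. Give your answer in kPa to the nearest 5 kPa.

With the water table at the surface the whole profile is submerged: γ' = 20.2 − 9.81 = 10.39 kN/m³, so q = γ'·D_f = 6.234 kPa; the same γ' applies in the ½γBN_γ term.
q_ult = c·N_c·s_c + q·N_q + 0.5·γ·B·N_γ·s_γ
     = 14.5 × 32.7 × 1.06 + 6.234 × 20.6 + 0.5 × 10.39 × 2.67 × 17.7 × 0.94
     = 502.6 + 128.42 + 230.78 = 861.8 kPa.

q_ult ≈ 860 kPa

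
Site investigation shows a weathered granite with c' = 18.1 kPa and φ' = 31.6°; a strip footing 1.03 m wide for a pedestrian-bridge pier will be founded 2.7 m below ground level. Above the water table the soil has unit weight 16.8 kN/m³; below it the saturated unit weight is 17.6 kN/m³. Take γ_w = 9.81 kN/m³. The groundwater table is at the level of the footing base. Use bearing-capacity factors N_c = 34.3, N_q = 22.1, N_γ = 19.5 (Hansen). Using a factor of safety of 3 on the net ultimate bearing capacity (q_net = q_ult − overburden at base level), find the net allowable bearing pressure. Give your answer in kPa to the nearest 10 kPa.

q = γ·D_f = 16.8 × 2.7 = 45.36 kPa.
For the ½γBN_γ term take γ' = 17.6 − 9.81 = 7.79 kN/m³ (soil below base is submerged).
c·N_c = 18.1 × 34.3 = 620.83 kPa
q·N_q = 45.36 × 22.1 = 1002.5 kPa
0.5·γ·B·N_γ = 0.5 × 7.79 × 1.03 × 19.5 = 78.231 kPa
q_ult = 620.83 + 1002.5 + 78.231 = 1701.5 kPa.
q_net = 1701.5 − 45.36 = 1656.2 kPa.
q_all(net) = 1656.2 / 3 = 552.05 kPa.

q_all(net) ≈ 550 kPa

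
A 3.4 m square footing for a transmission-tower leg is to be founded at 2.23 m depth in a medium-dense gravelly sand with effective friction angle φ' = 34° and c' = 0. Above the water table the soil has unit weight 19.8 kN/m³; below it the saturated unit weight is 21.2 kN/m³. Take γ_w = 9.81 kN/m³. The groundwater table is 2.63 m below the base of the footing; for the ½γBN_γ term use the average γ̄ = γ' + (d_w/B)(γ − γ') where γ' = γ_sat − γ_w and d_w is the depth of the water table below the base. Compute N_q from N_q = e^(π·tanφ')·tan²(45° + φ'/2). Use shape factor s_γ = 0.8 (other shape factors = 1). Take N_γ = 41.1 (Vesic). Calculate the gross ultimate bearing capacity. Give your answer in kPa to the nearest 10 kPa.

tan34° = 0.6745, so N_q = e^(π×0.6745)·tan²(62°) = 8.323 × 3.537 = 29.44.
Effective surcharge at the founding depth q = γ·D_f = 19.8 × 2.23 = 44.154 kPa.
With d_w = 2.63 m < B, γ̄ = 11.39 + (2.63/3.4) × (19.8 − 11.39) = 17.895 kN/m³.
q_ult = q·N_q + 0.5·γ·B·N_γ·s_γ
     = 44.154 × 29.44 + 0.5 × 17.895 × 3.4 × 41.1 × 0.8
     = 1299.9 + 1000.3 = 2300.2 kPa.

q_ult ≈ 2300 kPa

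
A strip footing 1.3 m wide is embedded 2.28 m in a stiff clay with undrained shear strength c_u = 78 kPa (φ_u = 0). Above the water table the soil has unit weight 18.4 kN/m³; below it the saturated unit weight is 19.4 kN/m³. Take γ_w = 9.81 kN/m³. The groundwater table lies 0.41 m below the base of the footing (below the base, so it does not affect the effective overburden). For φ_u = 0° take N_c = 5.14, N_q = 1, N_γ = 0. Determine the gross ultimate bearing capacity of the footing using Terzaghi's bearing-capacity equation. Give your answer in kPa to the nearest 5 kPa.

q_ult ≈ 445 kPa

Effective surcharge at the founding depth q = γ·D_f = 18.4 × 2.28 = 41.952 kPa.
q_ult = c·N_c + q·N_q
     = 78 × 5.14 + 41.952 × 1
     = 400.92 + 41.952 = 442.87 kPa.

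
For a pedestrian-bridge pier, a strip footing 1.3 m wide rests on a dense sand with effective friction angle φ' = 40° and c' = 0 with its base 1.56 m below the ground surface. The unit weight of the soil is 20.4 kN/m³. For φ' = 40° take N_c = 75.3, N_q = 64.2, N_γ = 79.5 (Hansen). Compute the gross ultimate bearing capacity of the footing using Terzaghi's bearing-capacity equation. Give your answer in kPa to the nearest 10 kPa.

Effective surcharge at the founding depth q = γ·D_f = 20.4 × 1.56 = 31.824 kPa.
q_ult = q·N_q + 0.5·γ·B·N_γ
     = 31.824 × 64.2 + 0.5 × 20.4 × 1.3 × 79.5
     = 2043.1 + 1054.2 = 3097.3 kPa.

q_ult ≈ 3100 kPa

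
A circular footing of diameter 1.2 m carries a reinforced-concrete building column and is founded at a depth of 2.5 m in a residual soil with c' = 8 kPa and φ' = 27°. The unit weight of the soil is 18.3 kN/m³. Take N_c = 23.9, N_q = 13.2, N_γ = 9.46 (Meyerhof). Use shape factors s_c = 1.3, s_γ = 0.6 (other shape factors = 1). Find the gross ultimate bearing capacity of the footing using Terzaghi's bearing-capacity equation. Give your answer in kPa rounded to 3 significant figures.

q_ult ≈ 915 kPa

Overburden at base level: q = 18.3 × 2.5 = 45.75 kPa.
Cohesion term c·N_c·s_c = 8 × 23.9 × 1.3 = 248.56 kPa; surcharge term q·N_q = 45.75 × 13.2 = 603.9 kPa; self-weight term 0.5·γ·B·N_γ·s_γ = 0.5 × 18.3 × 1.2 × 9.46 × 0.6 = 62.322 kPa.
q_ult = 248.56 + 603.9 + 62.322 = 914.78 kPa.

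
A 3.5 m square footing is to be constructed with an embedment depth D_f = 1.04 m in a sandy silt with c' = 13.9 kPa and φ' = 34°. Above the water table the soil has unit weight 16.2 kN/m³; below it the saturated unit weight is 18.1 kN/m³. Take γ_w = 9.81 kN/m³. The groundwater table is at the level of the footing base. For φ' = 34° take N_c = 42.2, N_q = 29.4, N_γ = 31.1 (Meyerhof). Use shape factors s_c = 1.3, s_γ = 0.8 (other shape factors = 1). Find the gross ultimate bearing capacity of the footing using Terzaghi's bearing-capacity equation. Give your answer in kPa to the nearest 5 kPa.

q_ult ≈ 1620 kPa

q = γ·D_f = 16.2 × 1.04 = 16.848 kPa.
For the ½γBN_γ term take γ' = 18.1 − 9.81 = 8.29 kN/m³ (soil below base is submerged).
c·N_c·s_c = 13.9 × 42.2 × 1.3 = 762.55 kPa
q·N_q = 16.848 × 29.4 = 495.33 kPa
0.5·γ·B·N_γ·s_γ = 0.5 × 8.29 × 3.5 × 31.1 × 0.8 = 360.95 kPa
q_ult = 762.55 + 495.33 + 360.95 = 1618.8 kPa.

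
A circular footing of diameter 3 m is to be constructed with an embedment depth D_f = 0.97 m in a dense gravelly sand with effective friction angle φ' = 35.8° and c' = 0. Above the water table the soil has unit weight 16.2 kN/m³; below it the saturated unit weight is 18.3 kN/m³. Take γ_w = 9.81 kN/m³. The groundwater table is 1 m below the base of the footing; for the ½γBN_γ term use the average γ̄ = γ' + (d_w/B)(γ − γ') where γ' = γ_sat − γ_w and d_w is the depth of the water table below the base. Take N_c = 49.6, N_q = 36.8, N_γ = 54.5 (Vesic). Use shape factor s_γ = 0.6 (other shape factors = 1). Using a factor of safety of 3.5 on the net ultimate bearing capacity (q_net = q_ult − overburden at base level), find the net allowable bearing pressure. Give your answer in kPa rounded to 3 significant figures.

Effective surcharge at the founding depth q = γ·D_f = 16.2 × 0.97 = 15.714 kPa.
With d_w = 1 m < B, γ̄ = 8.49 + (1/3) × (16.2 − 8.49) = 11.06 kN/m³.
q_ult = q·N_q + 0.5·γ·B·N_γ·s_γ
     = 15.714 × 36.8 + 0.5 × 11.06 × 3 × 54.5 × 0.6
     = 578.28 + 542.49 = 1120.8 kPa.
q_net = 1120.8 − 15.714 = 1105.1 kPa.
q_all(net) = 1105.1 / 3.5 = 315.73 kPa.

q_all(net) ≈ 316 kPa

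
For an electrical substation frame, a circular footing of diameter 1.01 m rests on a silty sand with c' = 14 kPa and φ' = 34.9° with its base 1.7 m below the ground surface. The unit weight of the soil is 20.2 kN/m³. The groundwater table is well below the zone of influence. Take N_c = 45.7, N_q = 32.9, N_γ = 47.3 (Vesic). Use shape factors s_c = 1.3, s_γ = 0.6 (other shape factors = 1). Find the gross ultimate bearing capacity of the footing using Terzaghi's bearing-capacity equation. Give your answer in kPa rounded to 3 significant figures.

q_ult ≈ 2250 kPa

Overburden at base level: q = 20.2 × 1.7 = 34.34 kPa.
Cohesion term c·N_c·s_c = 14 × 45.7 × 1.3 = 831.74 kPa; surcharge term q·N_q = 34.34 × 32.9 = 1129.8 kPa; self-weight term 0.5·γ·B·N_γ·s_γ = 0.5 × 20.2 × 1.01 × 47.3 × 0.6 = 289.5 kPa.
q_ult = 831.74 + 1129.8 + 289.5 = 2251 kPa.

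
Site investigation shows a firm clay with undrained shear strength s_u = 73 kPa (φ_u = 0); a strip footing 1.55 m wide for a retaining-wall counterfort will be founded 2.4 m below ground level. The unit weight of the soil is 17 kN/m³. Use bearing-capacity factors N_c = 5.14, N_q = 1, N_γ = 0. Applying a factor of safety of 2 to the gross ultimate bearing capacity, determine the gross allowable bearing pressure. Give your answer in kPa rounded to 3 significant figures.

q_all ≈ 208 kPa

Overburden at base level: q = 17 × 2.4 = 40.8 kPa.
Cohesion term c·N_c = 73 × 5.14 = 375.22 kPa; surcharge term q·N_q = 40.8 × 1 = 40.8 kPa.
q_ult = 375.22 + 40.8 = 416.02 kPa.
q_all = q_ult / FS = 416.02 / 2 = 208.01 kPa.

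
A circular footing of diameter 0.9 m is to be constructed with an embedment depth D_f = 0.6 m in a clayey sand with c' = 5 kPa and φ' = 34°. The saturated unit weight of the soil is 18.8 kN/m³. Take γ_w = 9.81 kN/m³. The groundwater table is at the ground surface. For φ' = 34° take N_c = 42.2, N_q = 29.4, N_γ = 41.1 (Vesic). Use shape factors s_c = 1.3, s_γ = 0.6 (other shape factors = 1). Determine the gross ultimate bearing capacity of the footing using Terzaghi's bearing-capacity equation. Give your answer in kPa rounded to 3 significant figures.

q_ult ≈ 533 kPa

γ' = 18.8 − 9.81 = 8.99 kN/m³ (submerged throughout). q = 8.99 × 0.6 = 5.394 kPa; the same γ' applies in the ½γBN_γ term.
c·N_c·s_c = 5 × 42.2 × 1.3 = 274.3 kPa
q·N_q = 5.394 × 29.4 = 158.58 kPa
0.5·γ·B·N_γ·s_γ = 0.5 × 8.99 × 0.9 × 41.1 × 0.6 = 99.762 kPa
q_ult = 274.3 + 158.58 + 99.762 = 532.65 kPa.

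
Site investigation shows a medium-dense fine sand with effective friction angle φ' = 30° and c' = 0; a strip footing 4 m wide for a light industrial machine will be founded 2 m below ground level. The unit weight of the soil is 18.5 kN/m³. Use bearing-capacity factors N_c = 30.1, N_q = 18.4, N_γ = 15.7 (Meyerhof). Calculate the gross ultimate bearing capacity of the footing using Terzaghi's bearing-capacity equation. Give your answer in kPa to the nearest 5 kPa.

q_ult ≈ 1260 kPa

q = γ·D_f = 18.5 × 2 = 37 kPa.
q·N_q = 37 × 18.4 = 680.8 kPa
0.5·γ·B·N_γ = 0.5 × 18.5 × 4 × 15.7 = 580.9 kPa
q_ult = 680.8 + 580.9 = 1261.7 kPa.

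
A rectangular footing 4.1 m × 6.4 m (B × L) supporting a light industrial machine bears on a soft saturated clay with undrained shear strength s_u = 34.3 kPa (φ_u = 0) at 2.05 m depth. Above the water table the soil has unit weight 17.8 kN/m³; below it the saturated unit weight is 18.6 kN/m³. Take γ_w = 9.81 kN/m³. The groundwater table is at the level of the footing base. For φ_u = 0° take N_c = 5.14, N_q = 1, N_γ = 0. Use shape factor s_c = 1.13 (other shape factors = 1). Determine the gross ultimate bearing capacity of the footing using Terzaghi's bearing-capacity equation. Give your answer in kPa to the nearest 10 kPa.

q_ult ≈ 240 kPa

Overburden at base level: q = 17.8 × 2.05 = 36.49 kPa.
Cohesion term c·N_c·s_c = 34.3 × 5.14 × 1.13 = 199.22 kPa; surcharge term q·N_q = 36.49 × 1 = 36.49 kPa.
q_ult = 199.22 + 36.49 = 235.71 kPa.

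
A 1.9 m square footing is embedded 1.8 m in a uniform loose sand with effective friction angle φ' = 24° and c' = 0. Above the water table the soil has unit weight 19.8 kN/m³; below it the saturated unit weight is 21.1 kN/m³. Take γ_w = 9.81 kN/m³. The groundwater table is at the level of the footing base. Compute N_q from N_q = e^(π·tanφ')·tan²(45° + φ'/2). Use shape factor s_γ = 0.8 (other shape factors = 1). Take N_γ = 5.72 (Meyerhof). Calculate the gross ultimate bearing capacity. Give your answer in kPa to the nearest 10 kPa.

tan24° = 0.4452, so N_q = e^(π×0.4452)·tan²(57°) = 4.05 × 2.371 = 9.6.
Overburden at base level: q = 19.8 × 1.8 = 35.64 kPa.
Below the base the soil is submerged, so the ½γBN_γ term uses γ' = 21.1 − 9.81 = 11.29 kN/m³.
Surcharge term q·N_q = 35.64 × 9.6034 = 342.26 kPa; self-weight term 0.5·γ·B·N_γ·s_γ = 0.5 × 11.29 × 1.9 × 5.72 × 0.8 = 49.08 kPa.
q_ult = 342.26 + 49.08 = 391.34 kPa.

q_ult ≈ 390 kPa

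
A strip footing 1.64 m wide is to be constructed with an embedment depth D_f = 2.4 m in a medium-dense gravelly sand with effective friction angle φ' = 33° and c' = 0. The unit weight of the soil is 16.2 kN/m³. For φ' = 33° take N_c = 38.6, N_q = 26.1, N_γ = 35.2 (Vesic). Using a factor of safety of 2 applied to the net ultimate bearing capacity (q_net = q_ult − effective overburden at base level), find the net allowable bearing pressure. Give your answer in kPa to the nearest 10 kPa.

q_all(net) ≈ 720 kPa

q = γ·D_f = 16.2 × 2.4 = 38.88 kPa.
q·N_q = 38.88 × 26.1 = 1014.8 kPa
0.5·γ·B·N_γ = 0.5 × 16.2 × 1.64 × 35.2 = 467.6 kPa
q_ult = 1014.8 + 467.6 = 1482.4 kPa.
Net ultimate: q_net = 1482.4 − 38.88 = 1443.5 kPa.
q_all(net) = 1443.5 / 2 = 721.74 kPa.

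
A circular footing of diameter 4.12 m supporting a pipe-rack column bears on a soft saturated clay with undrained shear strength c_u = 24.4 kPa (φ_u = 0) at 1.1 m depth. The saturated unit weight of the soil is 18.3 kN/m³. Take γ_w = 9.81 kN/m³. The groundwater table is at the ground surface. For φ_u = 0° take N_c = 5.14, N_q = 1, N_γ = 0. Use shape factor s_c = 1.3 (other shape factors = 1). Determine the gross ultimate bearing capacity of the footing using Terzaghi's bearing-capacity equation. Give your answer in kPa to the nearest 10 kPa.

γ' = 18.3 − 9.81 = 8.49 kN/m³ (submerged throughout). q = 8.49 × 1.1 = 9.339 kPa.
c·N_c·s_c = 24.4 × 5.14 × 1.3 = 163.04 kPa
q·N_q = 9.339 × 1 = 9.339 kPa
q_ult = 163.04 + 9.339 = 172.38 kPa.

q_ult ≈ 170 kPa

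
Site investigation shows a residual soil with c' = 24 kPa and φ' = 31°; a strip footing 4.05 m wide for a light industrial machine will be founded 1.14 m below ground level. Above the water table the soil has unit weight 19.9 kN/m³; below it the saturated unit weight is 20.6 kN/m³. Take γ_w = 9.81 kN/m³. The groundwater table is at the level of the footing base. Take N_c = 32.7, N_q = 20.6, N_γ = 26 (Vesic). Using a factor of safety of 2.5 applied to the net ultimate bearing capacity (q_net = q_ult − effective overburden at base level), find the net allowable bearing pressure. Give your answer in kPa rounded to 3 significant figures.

q_all(net) ≈ 719 kPa

q = γ·D_f = 19.9 × 1.14 = 22.686 kPa.
For the ½γBN_γ term take γ' = 20.6 − 9.81 = 10.79 kN/m³ (soil below base is submerged).
c·N_c = 24 × 32.7 = 784.8 kPa
q·N_q = 22.686 × 20.6 = 467.33 kPa
0.5·γ·B·N_γ = 0.5 × 10.79 × 4.05 × 26 = 568.09 kPa
q_ult = 784.8 + 467.33 + 568.09 = 1820.2 kPa.
Net ultimate: q_net = 1820.2 − 22.686 = 1797.5 kPa.
q_all(net) = 1797.5 / 2.5 = 719.02 kPa.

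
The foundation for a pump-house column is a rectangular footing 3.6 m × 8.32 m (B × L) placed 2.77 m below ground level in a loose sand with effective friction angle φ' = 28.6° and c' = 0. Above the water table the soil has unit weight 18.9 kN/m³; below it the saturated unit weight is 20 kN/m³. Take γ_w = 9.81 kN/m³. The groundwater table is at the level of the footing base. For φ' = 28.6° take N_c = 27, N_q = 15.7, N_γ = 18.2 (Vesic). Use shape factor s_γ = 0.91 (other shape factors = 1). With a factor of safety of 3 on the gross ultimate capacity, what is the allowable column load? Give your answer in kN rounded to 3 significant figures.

q = γ·D_f = 18.9 × 2.77 = 52.353 kPa.
For the ½γBN_γ term take γ' = 20 − 9.81 = 10.19 kN/m³ (soil below base is submerged).
q·N_q = 52.353 × 15.7 = 821.94 kPa
0.5·γ·B·N_γ·s_γ = 0.5 × 10.19 × 3.6 × 18.2 × 0.91 = 303.78 kPa
q_ult = 821.94 + 303.78 = 1125.7 kPa.
Gross allowable pressure q_all = 1125.7 / 3 = 375.24 kPa.
Footing area = 29.952 m², so allowable column load = 375.24 × 29.952 = 11239 kN.

P_all ≈ 11200 kN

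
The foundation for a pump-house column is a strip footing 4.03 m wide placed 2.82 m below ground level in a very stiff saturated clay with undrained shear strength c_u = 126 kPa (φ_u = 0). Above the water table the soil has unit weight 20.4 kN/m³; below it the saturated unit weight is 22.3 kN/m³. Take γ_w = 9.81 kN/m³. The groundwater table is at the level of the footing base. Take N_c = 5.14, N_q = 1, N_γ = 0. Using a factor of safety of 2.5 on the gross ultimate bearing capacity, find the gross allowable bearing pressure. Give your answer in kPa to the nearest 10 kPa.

q = γ·D_f = 20.4 × 2.82 = 57.528 kPa.
c·N_c = 126 × 5.14 = 647.64 kPa
q·N_q = 57.528 × 1 = 57.528 kPa
q_ult = 647.64 + 57.528 = 705.17 kPa.
q_all = 705.17 / 2.5 = 282.07 kPa.

q_all ≈ 280 kPa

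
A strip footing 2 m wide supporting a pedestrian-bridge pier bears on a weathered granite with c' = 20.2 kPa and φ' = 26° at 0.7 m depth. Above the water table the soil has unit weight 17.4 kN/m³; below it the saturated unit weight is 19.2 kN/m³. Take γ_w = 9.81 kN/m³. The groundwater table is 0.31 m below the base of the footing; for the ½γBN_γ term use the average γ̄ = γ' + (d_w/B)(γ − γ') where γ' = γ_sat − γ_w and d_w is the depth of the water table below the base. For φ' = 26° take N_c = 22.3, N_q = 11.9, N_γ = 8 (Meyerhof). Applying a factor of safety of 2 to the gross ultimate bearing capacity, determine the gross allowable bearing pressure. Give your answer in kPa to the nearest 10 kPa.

q_all ≈ 340 kPa

Overburden at base level: q = 17.4 × 0.7 = 12.18 kPa.
The water table is 0.31 m below the base (< B = 2 m), so the ½γBN_γ term uses γ̄ = γ' + (d_w/B)(γ − γ') = 9.39 + (0.31/2)(17.4 − 9.39) = 10.632 kN/m³.
Cohesion term c·N_c = 20.2 × 22.3 = 450.46 kPa; surcharge term q·N_q = 12.18 × 11.9 = 144.94 kPa; self-weight term 0.5·γ·B·N_γ = 0.5 × 10.632 × 2 × 8 = 85.052 kPa.
q_ult = 450.46 + 144.94 + 85.052 = 680.45 kPa.
q_all = q_ult / FS = 680.45 / 2 = 340.23 kPa.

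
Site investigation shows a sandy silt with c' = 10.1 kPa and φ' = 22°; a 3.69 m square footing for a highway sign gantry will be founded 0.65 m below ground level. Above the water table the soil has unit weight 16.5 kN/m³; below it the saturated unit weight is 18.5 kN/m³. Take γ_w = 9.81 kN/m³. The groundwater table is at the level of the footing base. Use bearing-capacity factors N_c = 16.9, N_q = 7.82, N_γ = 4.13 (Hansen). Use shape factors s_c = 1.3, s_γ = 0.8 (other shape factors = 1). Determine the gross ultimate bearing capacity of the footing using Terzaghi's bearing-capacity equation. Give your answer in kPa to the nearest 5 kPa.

q = γ·D_f = 16.5 × 0.65 = 10.725 kPa.
For the ½γBN_γ term take γ' = 18.5 − 9.81 = 8.69 kN/m³ (soil below base is submerged).
c·N_c·s_c = 10.1 × 16.9 × 1.3 = 221.9 kPa
q·N_q = 10.725 × 7.82 = 83.87 kPa
0.5·γ·B·N_γ·s_γ = 0.5 × 8.69 × 3.69 × 4.13 × 0.8 = 52.973 kPa
q_ult = 221.9 + 83.87 + 52.973 = 358.74 kPa.

q_ult ≈ 360 kPa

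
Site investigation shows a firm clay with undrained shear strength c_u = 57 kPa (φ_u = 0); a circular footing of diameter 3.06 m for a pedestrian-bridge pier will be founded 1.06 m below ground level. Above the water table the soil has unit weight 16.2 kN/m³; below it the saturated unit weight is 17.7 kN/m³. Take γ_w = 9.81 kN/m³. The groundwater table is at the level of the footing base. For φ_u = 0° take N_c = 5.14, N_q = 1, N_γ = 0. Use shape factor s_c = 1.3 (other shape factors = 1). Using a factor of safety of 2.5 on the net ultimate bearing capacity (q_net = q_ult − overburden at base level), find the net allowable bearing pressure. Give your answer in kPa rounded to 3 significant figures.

q_all(net) ≈ 152 kPa

Overburden at base level: q = 16.2 × 1.06 = 17.172 kPa.
Cohesion term c·N_c·s_c = 57 × 5.14 × 1.3 = 380.87 kPa; surcharge term q·N_q = 17.172 × 1 = 17.172 kPa.
q_ult = 380.87 + 17.172 = 398.05 kPa.
q_net = 398.05 − 17.172 = 380.87 kPa.
q_all(net) = 380.87 / 2.5 = 152.35 kPa.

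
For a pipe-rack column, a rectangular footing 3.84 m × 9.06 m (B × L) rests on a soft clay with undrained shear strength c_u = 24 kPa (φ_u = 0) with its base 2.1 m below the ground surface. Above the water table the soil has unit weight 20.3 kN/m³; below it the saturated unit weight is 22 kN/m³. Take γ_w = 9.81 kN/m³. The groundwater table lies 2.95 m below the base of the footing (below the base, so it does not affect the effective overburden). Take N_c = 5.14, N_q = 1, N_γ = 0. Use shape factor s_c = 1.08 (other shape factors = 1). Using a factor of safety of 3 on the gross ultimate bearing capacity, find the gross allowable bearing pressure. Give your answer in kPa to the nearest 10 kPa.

q = γ·D_f = 20.3 × 2.1 = 42.63 kPa.
c·N_c·s_c = 24 × 5.14 × 1.08 = 133.23 kPa
q·N_q = 42.63 × 1 = 42.63 kPa
q_ult = 133.23 + 42.63 = 175.86 kPa.
q_all = 175.86 / 3 = 58.62 kPa.

q_all ≈ 60 kPa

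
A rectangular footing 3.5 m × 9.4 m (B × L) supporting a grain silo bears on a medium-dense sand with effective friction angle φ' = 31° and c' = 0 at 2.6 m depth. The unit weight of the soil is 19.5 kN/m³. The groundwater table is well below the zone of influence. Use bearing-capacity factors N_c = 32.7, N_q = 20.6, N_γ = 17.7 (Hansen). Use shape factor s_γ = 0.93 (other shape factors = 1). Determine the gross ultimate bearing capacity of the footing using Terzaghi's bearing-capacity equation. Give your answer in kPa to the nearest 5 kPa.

Effective surcharge at the founding depth q = γ·D_f = 19.5 × 2.6 = 50.7 kPa.
q_ult = q·N_q + 0.5·γ·B·N_γ·s_γ
     = 50.7 × 20.6 + 0.5 × 19.5 × 3.5 × 17.7 × 0.93
     = 1044.4 + 561.73 = 1606.2 kPa.

q_ult ≈ 1605 kPa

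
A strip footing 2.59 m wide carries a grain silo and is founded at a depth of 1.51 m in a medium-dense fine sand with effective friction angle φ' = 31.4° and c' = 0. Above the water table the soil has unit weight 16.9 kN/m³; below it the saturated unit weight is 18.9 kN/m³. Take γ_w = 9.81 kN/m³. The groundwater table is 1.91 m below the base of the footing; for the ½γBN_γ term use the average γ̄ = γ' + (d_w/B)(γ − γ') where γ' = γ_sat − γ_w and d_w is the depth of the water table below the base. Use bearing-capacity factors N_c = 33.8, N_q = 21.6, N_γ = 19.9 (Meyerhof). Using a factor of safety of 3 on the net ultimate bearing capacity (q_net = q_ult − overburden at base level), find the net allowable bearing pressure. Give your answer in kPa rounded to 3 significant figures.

Effective surcharge at the founding depth q = γ·D_f = 16.9 × 1.51 = 25.519 kPa.
With d_w = 1.91 m < B, γ̄ = 9.09 + (1.91/2.59) × (16.9 − 9.09) = 14.849 kN/m³.
q_ult = q·N_q + 0.5·γ·B·N_γ
     = 25.519 × 21.6 + 0.5 × 14.849 × 2.59 × 19.9
     = 551.21 + 382.68 = 933.89 kPa.
q_net = 933.89 − 25.519 = 908.37 kPa.
q_all(net) = 908.37 / 3 = 302.79 kPa.

q_all(net) ≈ 303 kPa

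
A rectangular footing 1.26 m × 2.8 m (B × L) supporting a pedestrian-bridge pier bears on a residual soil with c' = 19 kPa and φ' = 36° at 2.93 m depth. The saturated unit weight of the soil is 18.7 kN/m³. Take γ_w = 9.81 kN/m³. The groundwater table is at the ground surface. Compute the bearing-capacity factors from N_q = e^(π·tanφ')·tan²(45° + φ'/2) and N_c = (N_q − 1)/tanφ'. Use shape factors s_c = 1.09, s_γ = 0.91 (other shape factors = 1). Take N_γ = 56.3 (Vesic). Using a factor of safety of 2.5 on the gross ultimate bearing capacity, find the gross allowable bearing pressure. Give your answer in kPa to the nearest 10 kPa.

N_q = e^(π·tan36°)·tan²(63°) = 37.75; N_c = (N_q − 1)/tanφ' = 50.59.
Water table at ground surface, so effective unit weight γ' = 18.7 − 9.81 = 8.89 kN/m³ is used throughout; overburden q = 8.89 × 2.93 = 26.048 kPa; the same γ' applies in the ½γBN_γ term.
Cohesion term c·N_c·s_c = 19 × 50.585 × 1.09 = 1047.6 kPa; surcharge term q·N_q = 26.048 × 37.752 = 983.37 kPa; self-weight term 0.5·γ·B·N_γ·s_γ = 0.5 × 8.89 × 1.26 × 56.3 × 0.91 = 286.94 kPa.
q_ult = 1047.6 + 983.37 + 286.94 = 2317.9 kPa.
q_all = 2317.9 / 2.5 = 927.17 kPa.

q_all ≈ 930 kPa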